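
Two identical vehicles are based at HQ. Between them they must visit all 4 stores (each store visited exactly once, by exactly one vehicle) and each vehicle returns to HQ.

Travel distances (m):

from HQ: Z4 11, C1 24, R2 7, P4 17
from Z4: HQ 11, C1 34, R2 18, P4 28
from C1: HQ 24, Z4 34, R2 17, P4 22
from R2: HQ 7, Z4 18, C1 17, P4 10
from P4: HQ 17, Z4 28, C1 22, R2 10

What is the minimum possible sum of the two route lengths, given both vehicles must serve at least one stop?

85 m — the smallest possible combined total.

Try each way of splitting the stops between the two vehicles (each non-empty) and, for each split, find the best tour for each vehicle:
  {Z4} + {C1, R2, P4}: 22 + 63 = 85
  {C1} + {Z4, R2, P4}: 48 + 56 = 104
  {Z4, C1} + {R2, P4}: 69 + 34 = 103
  {R2} + {Z4, C1, P4}: 14 + 84 = 98
  {Z4, R2} + {C1, P4}: 36 + 63 = 99
  {C1, R2} + {Z4, P4}: 48 + 56 = 104
  … (7 splits in total)
Best: vehicle 1 HQ → Z4 → HQ = 22; vehicle 2 HQ → C1 → P4 → R2 → HQ = 63; combined 85.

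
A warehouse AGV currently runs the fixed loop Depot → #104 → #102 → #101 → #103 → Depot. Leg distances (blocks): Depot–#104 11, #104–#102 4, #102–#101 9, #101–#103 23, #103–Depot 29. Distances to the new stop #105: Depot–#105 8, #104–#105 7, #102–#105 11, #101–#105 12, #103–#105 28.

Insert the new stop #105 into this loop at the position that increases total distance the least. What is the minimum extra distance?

Insertion cost between consecutive stops i–j is d(i,#105) + d(#105,j) − d(i,j):
  between Depot and #104: 8 + 7 − 11 = 4
  between #104 and #102: 7 + 11 − 4 = 14
  between #102 and #101: 11 + 12 − 9 = 14
  between #101 and #103: 12 + 28 − 23 = 17
  between #103 and Depot: 28 + 8 − 29 = 7
Cheapest insertion is between Depot and #104, adding 4.
New total = 76 + 4 = 80.

+4 blocks — insert #105 between Depot and #104.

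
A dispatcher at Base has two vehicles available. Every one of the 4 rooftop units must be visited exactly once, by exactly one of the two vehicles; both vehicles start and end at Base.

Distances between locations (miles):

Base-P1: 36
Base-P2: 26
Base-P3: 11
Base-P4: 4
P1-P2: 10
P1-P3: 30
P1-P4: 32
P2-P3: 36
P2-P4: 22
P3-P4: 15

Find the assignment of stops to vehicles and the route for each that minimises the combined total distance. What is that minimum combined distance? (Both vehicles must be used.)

85 miles — the smallest possible combined total.

Check every non-empty split of the stops between the two vehicles; for each half take its own optimal tour:
  {P1} + {P2, P3, P4}: 72 + 73 = 145
  {P2} + {P1, P3, P4}: 52 + 77 = 129
  {P1, P2} + {P3, P4}: 72 + 30 = 102
  {P3} + {P1, P2, P4}: 22 + 72 = 94
  {P1, P3} + {P2, P4}: 77 + 52 = 129
  {P2, P3} + {P1, P4}: 73 + 72 = 145
  … (7 splits in total)
  {P1, P2, P3} + {P4}: 77 + 8 = 85  ← best
Best: vehicle 1 Base → P2 → P1 → P3 → Base = 77; vehicle 2 Base → P4 → Base = 8; combined 85.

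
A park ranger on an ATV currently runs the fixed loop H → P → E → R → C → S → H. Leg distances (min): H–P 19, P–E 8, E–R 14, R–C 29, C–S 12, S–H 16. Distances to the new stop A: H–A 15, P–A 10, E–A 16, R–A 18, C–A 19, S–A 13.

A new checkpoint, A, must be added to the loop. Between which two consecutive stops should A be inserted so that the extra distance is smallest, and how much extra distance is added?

+6 min — insert A between H and P.

Insertion cost between consecutive stops i–j is d(i,A) + d(A,j) − d(i,j):
  between H and P: 15 + 10 − 19 = 6
  between P and E: 10 + 16 − 8 = 18
  between E and R: 16 + 18 − 14 = 20
  between R and C: 18 + 19 − 29 = 8
  between C and S: 19 + 13 − 12 = 20
  between S and H: 13 + 15 − 16 = 12
Cheapest insertion is between H and P, adding 6.
New total = 98 + 6 = 104.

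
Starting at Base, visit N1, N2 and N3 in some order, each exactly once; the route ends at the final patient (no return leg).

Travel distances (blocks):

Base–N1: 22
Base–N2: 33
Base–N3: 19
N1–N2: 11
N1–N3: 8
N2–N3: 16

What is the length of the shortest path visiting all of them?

38 blocks — the minimum one-way total.

There are 3! = 6 possible orderings.
Base→N1→N2→N3: 22+11+16 = 49
Base→N1→N3→N2: 22+8+16 = 46
Base→N2→N1→N3: 33+11+8 = 52
Base→N2→N3→N1: 33+16+8 = 57
Base→N3→N1→N2: 19+8+11 = 38
Base→N3→N2→N1: 19+16+11 = 46
The minimum is 38.
One shortest path: Base → N3 → N1 → N2.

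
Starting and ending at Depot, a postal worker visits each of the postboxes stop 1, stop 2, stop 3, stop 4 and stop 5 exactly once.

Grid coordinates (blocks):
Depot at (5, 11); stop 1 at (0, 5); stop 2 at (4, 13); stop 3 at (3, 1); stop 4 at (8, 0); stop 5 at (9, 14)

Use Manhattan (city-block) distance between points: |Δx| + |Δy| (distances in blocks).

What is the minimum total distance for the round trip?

There are 60 distinct closed tours to check (reversals are equivalent).
Depot-stop 1-stop 2-stop 3-stop 4-stop 5-Depot: 11+12+13+6+15+7 = 64
Depot-stop 1-stop 2-stop 3-stop 5-stop 4-Depot: 11+12+13+19+15+14 = 84
Depot-stop 1-stop 2-stop 4-stop 3-stop 5-Depot: 11+12+17+6+19+7 = 72
Depot-stop 1-stop 2-stop 4-stop 5-stop 3-Depot: 11+12+17+15+19+12 = 86
Depot-stop 1-stop 2-stop 5-stop 3-stop 4-Depot: 11+12+6+19+6+14 = 68
Depot-stop 1-stop 2-stop 5-stop 4-stop 3-Depot: 11+12+6+15+6+12 = 62
Depot-stop 1-stop 3-stop 2-stop 4-stop 5-Depot: 11+7+13+17+15+7 = 70
Depot-stop 1-stop 3-stop 2-stop 5-stop 4-Depot: 11+7+13+6+15+14 = 66
Depot-stop 1-stop 3-stop 4-stop 2-stop 5-Depot: 11+7+6+17+6+7 = 54
Depot-stop 1-stop 3-stop 4-stop 5-stop 2-Depot: 11+7+6+15+6+3 = 48
Depot-stop 1-stop 3-stop 5-stop 2-stop 4-Depot: 11+7+19+6+17+14 = 74
Depot-stop 1-stop 3-stop 5-stop 4-stop 2-Depot: 11+7+19+15+17+3 = 72
Depot-stop 1-stop 4-stop 2-stop 3-stop 5-Depot: 11+13+17+13+19+7 = 80
Depot-stop 1-stop 4-stop 2-stop 5-stop 3-Depot: 11+13+17+6+19+12 = 78
… (46 more)
The minimum is 48.
One optimal route: Depot → stop 1 → stop 3 → stop 4 → stop 5 → stop 2 → Depot (or its reverse).

Shortest round trip = 48 blocks.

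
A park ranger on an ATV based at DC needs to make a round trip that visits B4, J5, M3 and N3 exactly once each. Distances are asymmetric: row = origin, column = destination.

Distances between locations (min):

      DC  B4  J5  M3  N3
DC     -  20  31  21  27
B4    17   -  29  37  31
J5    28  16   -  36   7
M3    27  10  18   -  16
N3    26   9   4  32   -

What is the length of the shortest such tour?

Minimum total distance: 72 min.

DC → B4 → J5 → M3 → N3 → DC: 20+29+36+16+26 = 127
DC → B4 → J5 → N3 → M3 → DC: 20+29+7+32+27 = 115
DC → B4 → M3 → J5 → N3 → DC: 20+37+18+7+26 = 108
DC → B4 → M3 → N3 → J5 → DC: 20+37+16+4+28 = 105
DC → B4 → N3 → J5 → M3 → DC: 20+31+4+36+27 = 118
DC → B4 → N3 → M3 → J5 → DC: 20+31+32+18+28 = 129
DC → J5 → B4 → M3 → N3 → DC: 31+16+37+16+26 = 126
DC → J5 → B4 → N3 → M3 → DC: 31+16+31+32+27 = 137
DC → J5 → M3 → B4 → N3 → DC: 31+36+10+31+26 = 134
DC → J5 → M3 → N3 → B4 → DC: 31+36+16+9+17 = 109
DC → J5 → N3 → B4 → M3 → DC: 31+7+9+37+27 = 111
DC → J5 → N3 → M3 → B4 → DC: 31+7+32+10+17 = 97
DC → M3 → B4 → J5 → N3 → DC: 21+10+29+7+26 = 93
DC → M3 → B4 → N3 → J5 → DC: 21+10+31+4+28 = 94
… (10 more)
DC → M3 → J5 → N3 → B4 → DC: 21+18+7+9+17 = 72  ← best
The minimum is 72.
One optimal route: DC → M3 → J5 → N3 → B4 → DC.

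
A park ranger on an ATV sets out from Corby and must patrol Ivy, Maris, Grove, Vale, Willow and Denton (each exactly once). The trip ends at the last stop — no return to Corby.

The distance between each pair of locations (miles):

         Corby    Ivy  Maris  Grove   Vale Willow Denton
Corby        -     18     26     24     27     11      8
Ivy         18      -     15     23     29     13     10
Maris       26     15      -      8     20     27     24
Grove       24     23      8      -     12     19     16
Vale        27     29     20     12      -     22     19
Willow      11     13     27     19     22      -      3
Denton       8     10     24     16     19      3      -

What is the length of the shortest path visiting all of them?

Shortest open route: 59 miles.

There are 6! = 720 possible orderings.
Corby→Ivy→Maris→Grove→Vale→Willow→Denton: 18+15+8+12+22+3 = 78
Corby→Ivy→Maris→Grove→Vale→Denton→Willow: 18+15+8+12+19+3 = 75
Corby→Ivy→Maris→Grove→Willow→Vale→Denton: 18+15+8+19+22+19 = 101
Corby→Ivy→Maris→Grove→Willow→Denton→Vale: 18+15+8+19+3+19 = 82
Corby→Ivy→Maris→Grove→Denton→Vale→Willow: 18+15+8+16+19+22 = 98
Corby→Ivy→Maris→Grove→Denton→Willow→Vale: 18+15+8+16+3+22 = 82
Corby→Ivy→Maris→Vale→Grove→Willow→Denton: 18+15+20+12+19+3 = 87
Corby→Ivy→Maris→Vale→Grove→Denton→Willow: 18+15+20+12+16+3 = 84
… (712 more)
Corby→Willow→Denton→Ivy→Maris→Grove→Vale: 11+3+10+15+8+12 = 59  ← best
The minimum is 59.
One shortest path: Corby → Willow → Denton → Ivy → Maris → Grove → Vale.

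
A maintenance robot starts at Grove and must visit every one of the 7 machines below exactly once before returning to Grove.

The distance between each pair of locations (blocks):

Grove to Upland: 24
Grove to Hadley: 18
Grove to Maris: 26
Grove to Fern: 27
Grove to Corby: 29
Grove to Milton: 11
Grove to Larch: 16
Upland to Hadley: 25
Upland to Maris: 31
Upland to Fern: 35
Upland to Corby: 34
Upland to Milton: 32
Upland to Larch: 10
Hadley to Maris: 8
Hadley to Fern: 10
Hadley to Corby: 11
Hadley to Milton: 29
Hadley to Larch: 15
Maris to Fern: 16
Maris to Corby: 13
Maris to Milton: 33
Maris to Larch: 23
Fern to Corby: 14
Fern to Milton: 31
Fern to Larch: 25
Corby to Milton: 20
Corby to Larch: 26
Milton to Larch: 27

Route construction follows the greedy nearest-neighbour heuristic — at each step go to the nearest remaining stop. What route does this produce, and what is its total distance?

At Grove the remaining stops are Milton 11, Larch 16, Hadley 18, Upland 24, Maris 26, Fern 27, Corby 29; go to Milton.
At Milton the remaining stops are Corby 20, Larch 27, Hadley 29, Fern 31, Upland 32, Maris 33; go to Corby.
At Corby the remaining stops are Hadley 11, Maris 13, Fern 14, Larch 26, Upland 34; go to Hadley.
At Hadley the remaining stops are Maris 8, Fern 10, Larch 15, Upland 25; go to Maris.
At Maris the remaining stops are Fern 16, Larch 23, Upland 31; go to Fern.
At Fern the remaining stops are Larch 25, Upland 35; go to Larch.
At Larch the remaining stops are Upland 10; go to Upland.
Return Upland→Grove: 24.
Total = 11 + 20 + 11 + 8 + 16 + 25 + 10 + 24 = 125.

125 blocks along Grove → Milton → Corby → Hadley → Maris → Fern → Larch → Upland → Grove.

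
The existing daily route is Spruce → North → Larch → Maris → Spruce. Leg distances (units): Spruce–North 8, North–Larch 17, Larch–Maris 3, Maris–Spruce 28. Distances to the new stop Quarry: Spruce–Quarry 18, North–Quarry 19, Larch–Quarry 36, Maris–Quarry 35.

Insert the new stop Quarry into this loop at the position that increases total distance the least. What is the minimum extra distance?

Insertion cost between consecutive stops i–j is d(i,Quarry) + d(Quarry,j) − d(i,j):
  between Spruce and North: 18 + 19 − 8 = 29
  between North and Larch: 19 + 36 − 17 = 38
  between Larch and Maris: 36 + 35 − 3 = 68
  between Maris and Spruce: 35 + 18 − 28 = 25
Cheapest insertion is between Maris and Spruce, adding 25.
New total = 56 + 25 = 81.

+25 — insert Quarry between Maris and Spruce.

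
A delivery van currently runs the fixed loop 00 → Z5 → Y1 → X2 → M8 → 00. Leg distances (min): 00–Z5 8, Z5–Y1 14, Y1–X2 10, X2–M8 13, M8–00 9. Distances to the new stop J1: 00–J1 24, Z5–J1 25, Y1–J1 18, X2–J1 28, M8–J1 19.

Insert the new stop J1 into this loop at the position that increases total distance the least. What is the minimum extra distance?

+29 min — insert J1 between Z5 and Y1.

Insertion cost between consecutive stops i–j is d(i,J1) + d(J1,j) − d(i,j):
  between 00 and Z5: 24 + 25 − 8 = 41
  between Z5 and Y1: 25 + 18 − 14 = 29
  between Y1 and X2: 18 + 28 − 10 = 36
  between X2 and M8: 28 + 19 − 13 = 34
  between M8 and 00: 19 + 24 − 9 = 34
Cheapest insertion is between Z5 and Y1, adding 29.
New total = 54 + 29 = 83.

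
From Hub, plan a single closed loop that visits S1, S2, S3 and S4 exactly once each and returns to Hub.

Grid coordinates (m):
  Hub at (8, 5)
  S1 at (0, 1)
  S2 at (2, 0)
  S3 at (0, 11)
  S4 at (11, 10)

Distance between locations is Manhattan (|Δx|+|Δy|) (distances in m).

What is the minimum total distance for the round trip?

Shortest round trip = 44 m.

Hub-S1-S2-S3-S4-Hub: 12+3+13+12+8 = 48
Hub-S1-S2-S4-S3-Hub: 12+3+19+12+14 = 60
Hub-S1-S3-S2-S4-Hub: 12+10+13+19+8 = 62
Hub-S1-S3-S4-S2-Hub: 12+10+12+19+11 = 64
Hub-S1-S4-S2-S3-Hub: 12+20+19+13+14 = 78
Hub-S1-S4-S3-S2-Hub: 12+20+12+13+11 = 68
Hub-S2-S1-S3-S4-Hub: 11+3+10+12+8 = 44
Hub-S2-S1-S4-S3-Hub: 11+3+20+12+14 = 60
Hub-S2-S3-S1-S4-Hub: 11+13+10+20+8 = 62
Hub-S2-S4-S1-S3-Hub: 11+19+20+10+14 = 74
Hub-S3-S1-S2-S4-Hub: 14+10+3+19+8 = 54
Hub-S3-S2-S1-S4-Hub: 14+13+3+20+8 = 58
The minimum is 44.
One optimal route: Hub → S2 → S1 → S3 → S4 → Hub (or its reverse).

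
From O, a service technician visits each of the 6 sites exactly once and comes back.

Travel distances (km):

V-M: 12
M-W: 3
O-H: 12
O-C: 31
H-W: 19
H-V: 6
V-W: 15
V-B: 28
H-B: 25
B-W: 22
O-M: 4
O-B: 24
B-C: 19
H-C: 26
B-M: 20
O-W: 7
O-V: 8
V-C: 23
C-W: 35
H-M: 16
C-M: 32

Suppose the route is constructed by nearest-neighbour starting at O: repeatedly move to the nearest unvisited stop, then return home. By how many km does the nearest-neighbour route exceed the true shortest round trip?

15 km longer than the optimal tour.

From O: M=4, W=7, V=8, H=12, B=24, C=31 → choose M (4).
From M: W=3, V=12, H=16, B=20, C=32 → choose W (3).
From W: V=15, H=19, B=22, C=35 → choose V (15).
From V: H=6, C=23, B=28 → choose H (6).
From H: B=25, C=26 → choose B (25).
From B: C=19 → choose C (19).
NN route O → M → W → V → H → B → C → O costs 103.
Optimal: O → V → H → C → B → W → M → O costs 88 (by enumerating all 360 distinct tours).
Excess = 103 − 88 = 15.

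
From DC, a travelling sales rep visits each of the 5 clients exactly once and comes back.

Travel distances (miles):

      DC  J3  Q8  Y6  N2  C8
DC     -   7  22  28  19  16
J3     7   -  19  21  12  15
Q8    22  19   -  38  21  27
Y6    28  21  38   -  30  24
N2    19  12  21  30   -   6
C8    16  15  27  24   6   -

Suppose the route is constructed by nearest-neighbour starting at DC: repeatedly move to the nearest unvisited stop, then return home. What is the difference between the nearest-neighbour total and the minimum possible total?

Excess over optimum: 8 miles.

DC: J3=7, C8=16, N2=19, Q8=22, Y6=28 ⇒ J3
J3: N2=12, C8=15, Q8=19, Y6=21 ⇒ N2
N2: C8=6, Q8=21, Y6=30 ⇒ C8
C8: Y6=24, Q8=27 ⇒ Y6
Y6: Q8=38 ⇒ Q8
NN route DC → J3 → N2 → C8 → Y6 → Q8 → DC costs 109.
Optimal: DC → J3 → Y6 → C8 → N2 → Q8 → DC costs 101 (by enumerating all 60 distinct tours).
Excess = 109 − 101 = 8.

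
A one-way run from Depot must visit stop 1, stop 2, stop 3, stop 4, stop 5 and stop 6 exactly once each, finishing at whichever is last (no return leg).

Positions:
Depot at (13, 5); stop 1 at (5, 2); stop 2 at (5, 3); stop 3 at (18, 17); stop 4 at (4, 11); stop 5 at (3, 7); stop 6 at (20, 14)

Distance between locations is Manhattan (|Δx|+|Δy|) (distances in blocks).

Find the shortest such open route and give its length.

47 blocks — the minimum one-way total.

There are 6! = 720 possible orderings.
Depot→stop 1→stop 2→stop 3→stop 4→stop 5→stop 6: 11+1+27+20+5+24 = 88
Depot→stop 1→stop 2→stop 3→stop 4→stop 6→stop 5: 11+1+27+20+19+24 = 102
Depot→stop 1→stop 2→stop 3→stop 5→stop 4→stop 6: 11+1+27+25+5+19 = 88
Depot→stop 1→stop 2→stop 3→stop 5→stop 6→stop 4: 11+1+27+25+24+19 = 107
Depot→stop 1→stop 2→stop 3→stop 6→stop 4→stop 5: 11+1+27+5+19+5 = 68
Depot→stop 1→stop 2→stop 3→stop 6→stop 5→stop 4: 11+1+27+5+24+5 = 73
Depot→stop 1→stop 2→stop 4→stop 3→stop 5→stop 6: 11+1+9+20+25+24 = 90
Depot→stop 1→stop 2→stop 4→stop 3→stop 6→stop 5: 11+1+9+20+5+24 = 70
… (712 more)
Depot→stop 1→stop 2→stop 5→stop 4→stop 6→stop 3: 11+1+6+5+19+5 = 47  ← best
The minimum is 47.
One shortest path: Depot → stop 1 → stop 2 → stop 5 → stop 4 → stop 6 → stop 3.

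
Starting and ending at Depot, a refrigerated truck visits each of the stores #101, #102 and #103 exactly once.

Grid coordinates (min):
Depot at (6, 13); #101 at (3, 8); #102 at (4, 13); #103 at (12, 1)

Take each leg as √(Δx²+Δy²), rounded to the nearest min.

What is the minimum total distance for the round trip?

There are 3 distinct closed tours to check (reversals are equivalent).
Depot - #101 - #102 - #103 - Depot: 6+5+14+13 = 38
Depot - #101 - #103 - #102 - Depot: 6+11+14+2 = 33
Depot - #102 - #101 - #103 - Depot: 2+5+11+13 = 31
The minimum is 31.
One optimal route: Depot → #102 → #101 → #103 → Depot (or its reverse).

Shortest round trip = 31 min.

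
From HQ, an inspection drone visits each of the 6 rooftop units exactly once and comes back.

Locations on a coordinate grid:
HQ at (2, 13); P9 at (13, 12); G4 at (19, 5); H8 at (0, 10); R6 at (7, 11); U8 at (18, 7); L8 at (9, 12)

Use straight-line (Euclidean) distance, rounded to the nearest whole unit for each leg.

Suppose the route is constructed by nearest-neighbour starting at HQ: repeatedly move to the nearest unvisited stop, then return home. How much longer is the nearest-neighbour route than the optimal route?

HQ: H8=4, R6=5, L8=7, P9=11, U8=17, G4=19 ⇒ H8
H8: R6=7, L8=9, P9=13, U8=18, G4=20 ⇒ R6
R6: L8=2, P9=6, U8=12, G4=13 ⇒ L8
L8: P9=4, U8=10, G4=12 ⇒ P9
P9: U8=7, G4=9 ⇒ U8
U8: G4=2 ⇒ G4
NN route HQ → H8 → R6 → L8 → P9 → U8 → G4 → HQ costs 45.
Optimal: HQ → H8 → G4 → U8 → P9 → L8 → R6 → HQ costs 44 (by enumerating all 360 distinct tours).
Excess = 45 − 44 = 1.

1 longer than the optimal tour.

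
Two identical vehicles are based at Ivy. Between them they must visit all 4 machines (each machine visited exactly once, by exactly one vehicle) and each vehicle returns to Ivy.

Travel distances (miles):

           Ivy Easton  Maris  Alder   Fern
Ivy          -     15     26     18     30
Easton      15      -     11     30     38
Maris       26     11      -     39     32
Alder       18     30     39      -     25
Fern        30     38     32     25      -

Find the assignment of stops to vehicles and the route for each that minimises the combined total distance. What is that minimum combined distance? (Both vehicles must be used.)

Minimum combined distance: 124 miles.

There are 2^3 − 1 = 7 ways to divide the 4 stops into two non-empty groups. For each, the best each vehicle can do is its own shortest tour through its group:
  {Easton} + {Maris, Alder, Fern}: 30 + 101 = 131
  {Maris} + {Easton, Alder, Fern}: 52 + 96 = 148
  {Easton, Maris} + {Alder, Fern}: 52 + 73 = 125
  {Alder} + {Easton, Maris, Fern}: 36 + 88 = 124
  {Easton, Alder} + {Maris, Fern}: 63 + 88 = 151
  {Maris, Alder} + {Easton, Fern}: 83 + 83 = 166
  … (7 splits in total)
Best: vehicle 1 Ivy → Alder → Ivy = 36; vehicle 2 Ivy → Easton → Maris → Fern → Ivy = 88; combined 124.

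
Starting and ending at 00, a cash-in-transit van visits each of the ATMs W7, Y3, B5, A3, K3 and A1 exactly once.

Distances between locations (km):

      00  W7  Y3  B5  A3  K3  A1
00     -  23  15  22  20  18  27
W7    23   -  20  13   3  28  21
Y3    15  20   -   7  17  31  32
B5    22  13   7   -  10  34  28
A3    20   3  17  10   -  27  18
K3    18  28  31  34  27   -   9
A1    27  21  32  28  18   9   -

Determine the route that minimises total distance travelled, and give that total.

83 km — the shortest possible round trip.

00 → W7 → Y3 → B5 → A3 → K3 → A1 → 00: 23+20+7+10+27+9+27 = 123
00 → W7 → Y3 → B5 → A3 → A1 → K3 → 00: 23+20+7+10+18+9+18 = 105
00 → W7 → Y3 → B5 → K3 → A3 → A1 → 00: 23+20+7+34+27+18+27 = 156
00 → W7 → Y3 → B5 → K3 → A1 → A3 → 00: 23+20+7+34+9+18+20 = 131
00 → W7 → Y3 → B5 → A1 → A3 → K3 → 00: 23+20+7+28+18+27+18 = 141
00 → W7 → Y3 → B5 → A1 → K3 → A3 → 00: 23+20+7+28+9+27+20 = 134
00 → W7 → Y3 → A3 → B5 → K3 → A1 → 00: 23+20+17+10+34+9+27 = 140
00 → W7 → Y3 → A3 → B5 → A1 → K3 → 00: 23+20+17+10+28+9+18 = 125
… (352 more)
00 → Y3 → B5 → W7 → A3 → A1 → K3 → 00: 15+7+13+3+18+9+18 = 83  ← best
The minimum is 83.
One optimal route: 00 → Y3 → B5 → W7 → A3 → A1 → K3 → 00 (or its reverse).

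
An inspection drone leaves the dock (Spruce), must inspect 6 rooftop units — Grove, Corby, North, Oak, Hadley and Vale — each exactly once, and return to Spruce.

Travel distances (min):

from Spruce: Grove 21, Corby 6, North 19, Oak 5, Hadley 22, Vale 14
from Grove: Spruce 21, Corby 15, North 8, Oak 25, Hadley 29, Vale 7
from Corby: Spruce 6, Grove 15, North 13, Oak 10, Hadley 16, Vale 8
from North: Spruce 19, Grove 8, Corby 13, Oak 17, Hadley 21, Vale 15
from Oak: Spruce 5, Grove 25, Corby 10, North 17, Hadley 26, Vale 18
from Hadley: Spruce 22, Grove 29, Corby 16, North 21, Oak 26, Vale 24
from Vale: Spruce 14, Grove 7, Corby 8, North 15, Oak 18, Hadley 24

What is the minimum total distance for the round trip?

Spruce→Grove→Corby→North→Oak→Hadley→Vale→Spruce: 21+15+13+17+26+24+14 = 130
Spruce→Grove→Corby→North→Oak→Vale→Hadley→Spruce: 21+15+13+17+18+24+22 = 130
Spruce→Grove→Corby→North→Hadley→Oak→Vale→Spruce: 21+15+13+21+26+18+14 = 128
Spruce→Grove→Corby→North→Hadley→Vale→Oak→Spruce: 21+15+13+21+24+18+5 = 117
Spruce→Grove→Corby→North→Vale→Oak→Hadley→Spruce: 21+15+13+15+18+26+22 = 130
Spruce→Grove→Corby→North→Vale→Hadley→Oak→Spruce: 21+15+13+15+24+26+5 = 119
Spruce→Grove→Corby→Oak→North→Hadley→Vale→Spruce: 21+15+10+17+21+24+14 = 122
Spruce→Grove→Corby→Oak→North→Vale→Hadley→Spruce: 21+15+10+17+15+24+22 = 124
… (352 more)
Spruce→Corby→Hadley→North→Grove→Vale→Oak→Spruce: 6+16+21+8+7+18+5 = 81  ← best
The minimum is 81.
One optimal route: Spruce → Corby → Hadley → North → Grove → Vale → Oak → Spruce (or its reverse).

Minimum total distance: 81 min.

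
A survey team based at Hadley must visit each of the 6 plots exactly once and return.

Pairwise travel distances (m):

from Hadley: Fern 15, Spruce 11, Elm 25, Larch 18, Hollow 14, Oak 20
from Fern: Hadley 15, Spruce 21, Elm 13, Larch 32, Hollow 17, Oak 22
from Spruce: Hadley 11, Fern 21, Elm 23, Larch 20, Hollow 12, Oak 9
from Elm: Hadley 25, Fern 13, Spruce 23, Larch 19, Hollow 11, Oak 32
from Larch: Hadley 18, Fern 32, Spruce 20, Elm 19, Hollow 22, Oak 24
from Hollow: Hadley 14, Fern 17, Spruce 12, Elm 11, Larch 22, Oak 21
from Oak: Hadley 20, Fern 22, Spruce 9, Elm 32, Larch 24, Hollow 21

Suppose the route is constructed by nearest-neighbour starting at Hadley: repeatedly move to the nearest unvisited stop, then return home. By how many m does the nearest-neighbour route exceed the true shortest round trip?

The nearest-neighbour route is 13 m longer than optimal.

From Hadley: Spruce=11, Hollow=14, Fern=15, Larch=18, Oak=20, Elm=25 → choose Spruce (11).
From Spruce: Oak=9, Hollow=12, Larch=20, Fern=21, Elm=23 → choose Oak (9).
From Oak: Hollow=21, Fern=22, Larch=24, Elm=32 → choose Hollow (21).
From Hollow: Elm=11, Fern=17, Larch=22 → choose Elm (11).
From Elm: Fern=13, Larch=19 → choose Fern (13).
From Fern: Larch=32 → choose Larch (32).
NN route Hadley → Spruce → Oak → Hollow → Elm → Fern → Larch → Hadley costs 115.
Optimal: Hadley → Fern → Elm → Hollow → Spruce → Oak → Larch → Hadley costs 102 (by enumerating all 360 distinct tours).
Excess = 115 − 102 = 13.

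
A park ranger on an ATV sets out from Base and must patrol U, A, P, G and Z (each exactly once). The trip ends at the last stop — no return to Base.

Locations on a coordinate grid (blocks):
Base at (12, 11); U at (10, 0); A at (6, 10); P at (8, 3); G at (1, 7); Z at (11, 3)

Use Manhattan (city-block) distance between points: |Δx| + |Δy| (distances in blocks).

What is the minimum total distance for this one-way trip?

There are 5! = 120 possible orderings.
Base→U→A→P→G→Z: 13+14+9+11+14 = 61
Base→U→A→P→Z→G: 13+14+9+3+14 = 53
Base→U→A→G→P→Z: 13+14+8+11+3 = 49
Base→U→A→G→Z→P: 13+14+8+14+3 = 52
Base→U→A→Z→P→G: 13+14+12+3+11 = 53
Base→U→A→Z→G→P: 13+14+12+14+11 = 64
Base→U→P→A→G→Z: 13+5+9+8+14 = 49
Base→U→P→A→Z→G: 13+5+9+12+14 = 53
Base→U→P→G→A→Z: 13+5+11+8+12 = 49
Base→U→P→G→Z→A: 13+5+11+14+12 = 55
Base→U→P→Z→A→G: 13+5+3+12+8 = 41
Base→U→P→Z→G→A: 13+5+3+14+8 = 43
Base→U→G→A→P→Z: 13+16+8+9+3 = 49
Base→U→G→A→Z→P: 13+16+8+12+3 = 52
… (106 more)
Base→A→G→P→Z→U: 7+8+11+3+4 = 33  ← best
The minimum is 33.
One shortest path: Base → A → G → P → Z → U.

33 blocks — the minimum one-way total.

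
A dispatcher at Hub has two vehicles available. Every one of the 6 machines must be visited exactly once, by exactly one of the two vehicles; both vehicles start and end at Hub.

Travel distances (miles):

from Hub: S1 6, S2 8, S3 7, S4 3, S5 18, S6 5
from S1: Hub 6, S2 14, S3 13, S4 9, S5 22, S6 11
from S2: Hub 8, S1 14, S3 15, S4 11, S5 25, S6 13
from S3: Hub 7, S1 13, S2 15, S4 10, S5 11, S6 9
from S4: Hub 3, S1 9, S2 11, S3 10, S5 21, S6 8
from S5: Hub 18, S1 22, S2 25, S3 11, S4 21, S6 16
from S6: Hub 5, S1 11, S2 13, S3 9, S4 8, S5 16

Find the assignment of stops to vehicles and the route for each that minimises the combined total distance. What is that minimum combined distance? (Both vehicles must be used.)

73 miles — the smallest possible combined total.

There are 2^5 − 1 = 31 ways to divide the 6 stops into two non-empty groups. For each, the best each vehicle can do is its own shortest tour through its group:
  {S1} + {S2, S3, S4, S5, S6}: 12 + 61 = 73
  {S2} + {S1, S3, S4, S5, S6}: 16 + 57 = 73
  {S1, S2} + {S3, S4, S5, S6}: 28 + 45 = 73
  {S3} + {S1, S2, S4, S5, S6}: 14 + 71 = 85
  {S1, S3} + {S2, S4, S5, S6}: 26 + 60 = 86
  {S2, S3} + {S1, S4, S5, S6}: 30 + 55 = 85
  … (31 splits in total)
Best: vehicle 1 Hub → S1 → Hub = 12; vehicle 2 Hub → S2 → S3 → S5 → S6 → S4 → Hub = 61; combined 73.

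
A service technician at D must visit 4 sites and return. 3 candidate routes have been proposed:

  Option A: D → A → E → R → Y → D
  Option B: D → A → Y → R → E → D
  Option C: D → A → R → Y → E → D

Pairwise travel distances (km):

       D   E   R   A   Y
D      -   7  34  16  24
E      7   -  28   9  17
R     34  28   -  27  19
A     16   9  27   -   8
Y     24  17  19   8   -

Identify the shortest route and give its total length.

Option A: 16 + 9 + 28 + 19 + 24 = 96
Option B: 16 + 8 + 19 + 28 + 7 = 78
Option C: 16 + 27 + 19 + 17 + 7 = 86

Shortest is Option B, total 78 km.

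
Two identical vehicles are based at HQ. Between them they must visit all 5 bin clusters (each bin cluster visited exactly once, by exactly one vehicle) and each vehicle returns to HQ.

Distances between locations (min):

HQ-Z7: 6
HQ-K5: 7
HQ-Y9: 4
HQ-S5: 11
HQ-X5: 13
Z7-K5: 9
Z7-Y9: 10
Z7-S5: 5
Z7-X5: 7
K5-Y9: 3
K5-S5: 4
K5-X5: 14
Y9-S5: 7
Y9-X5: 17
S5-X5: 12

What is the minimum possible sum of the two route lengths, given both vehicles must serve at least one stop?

Try each way of splitting the stops between the two vehicles (each non-empty) and, for each split, find the best tour for each vehicle:
  {Z7} + {K5, Y9, S5, X5}: 12 + 36 = 48
  {K5} + {Z7, Y9, S5, X5}: 14 + 36 = 50
  {Z7, K5} + {Y9, S5, X5}: 22 + 36 = 58
  {Y9} + {Z7, K5, S5, X5}: 8 + 36 = 44
  {Z7, Y9} + {K5, S5, X5}: 20 + 36 = 56
  {K5, Y9} + {Z7, S5, X5}: 14 + 36 = 50
  … (15 splits in total)
Best: vehicle 1 HQ → Y9 → HQ = 8; vehicle 2 HQ → Z7 → X5 → S5 → K5 → HQ = 36; combined 44.

44 min — the smallest possible combined total.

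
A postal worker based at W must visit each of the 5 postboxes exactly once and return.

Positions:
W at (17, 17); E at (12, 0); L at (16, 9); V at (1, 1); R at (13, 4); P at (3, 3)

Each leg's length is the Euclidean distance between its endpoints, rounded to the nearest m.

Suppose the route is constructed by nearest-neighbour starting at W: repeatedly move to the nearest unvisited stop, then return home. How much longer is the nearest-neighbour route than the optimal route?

The nearest-neighbour route is 1 m longer than optimal.

From W: L=8, R=14, E=18, P=20, V=23 → choose L (8).
From L: R=6, E=10, P=14, V=17 → choose R (6).
From R: E=4, P=10, V=12 → choose E (4).
From E: P=9, V=11 → choose P (9).
From P: V=3 → choose V (3).
NN route W → L → R → E → P → V → W costs 53.
Optimal: W → L → R → E → V → P → W costs 52 (by enumerating all 60 distinct tours).
Excess = 53 − 52 = 1.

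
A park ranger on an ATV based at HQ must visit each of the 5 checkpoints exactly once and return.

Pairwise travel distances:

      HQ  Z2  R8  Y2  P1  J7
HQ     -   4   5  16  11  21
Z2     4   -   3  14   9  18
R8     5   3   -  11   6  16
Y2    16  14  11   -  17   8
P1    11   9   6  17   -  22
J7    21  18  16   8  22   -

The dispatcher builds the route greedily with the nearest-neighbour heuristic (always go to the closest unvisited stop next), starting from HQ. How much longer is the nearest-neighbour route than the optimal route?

HQ: Z2=4, R8=5, P1=11, Y2=16, J7=21 ⇒ Z2
Z2: R8=3, P1=9, Y2=14, J7=18 ⇒ R8
R8: P1=6, Y2=11, J7=16 ⇒ P1
P1: Y2=17, J7=22 ⇒ Y2
Y2: J7=8 ⇒ J7
NN route HQ → Z2 → R8 → P1 → Y2 → J7 → HQ costs 59.
Optimal: HQ → Z2 → J7 → Y2 → R8 → P1 → HQ costs 58 (by enumerating all 60 distinct tours).
Excess = 59 − 58 = 1.

1 longer than the optimal tour.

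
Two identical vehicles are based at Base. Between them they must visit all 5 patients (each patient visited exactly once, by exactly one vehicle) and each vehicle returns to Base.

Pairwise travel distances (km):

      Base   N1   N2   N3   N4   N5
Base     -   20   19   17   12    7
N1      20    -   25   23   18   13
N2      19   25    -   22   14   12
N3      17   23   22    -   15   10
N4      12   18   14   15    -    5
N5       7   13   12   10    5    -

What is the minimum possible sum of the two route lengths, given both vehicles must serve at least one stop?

There are 2^4 − 1 = 15 ways to divide the 5 stops into two non-empty groups. For each, the best each vehicle can do is its own shortest tour through its group:
  {N1} + {N2, N3, N4, N5}: 40 + 65 = 105
  {N2} + {N1, N3, N4, N5}: 38 + 70 = 108
  {N1, N2} + {N3, N4, N5}: 64 + 44 = 108
  {N3} + {N1, N2, N4, N5}: 34 + 71 = 105
  {N1, N3} + {N2, N4, N5}: 60 + 45 = 105
  {N2, N3} + {N1, N4, N5}: 58 + 50 = 108
  … (15 splits in total)
Best: vehicle 1 Base → N1 → Base = 40; vehicle 2 Base → N2 → N4 → N3 → N5 → Base = 65; combined 105.

Minimum combined distance: 105 km.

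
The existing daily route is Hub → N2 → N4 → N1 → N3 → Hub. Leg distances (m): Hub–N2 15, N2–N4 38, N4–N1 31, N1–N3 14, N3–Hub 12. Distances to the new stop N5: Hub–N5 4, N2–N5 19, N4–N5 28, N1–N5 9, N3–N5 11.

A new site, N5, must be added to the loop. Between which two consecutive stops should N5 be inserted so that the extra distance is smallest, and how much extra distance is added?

Insertion cost between consecutive stops i–j is d(i,N5) + d(N5,j) − d(i,j):
  between Hub and N2: 4 + 19 − 15 = 8
  between N2 and N4: 19 + 28 − 38 = 9
  between N4 and N1: 28 + 9 − 31 = 6
  between N1 and N3: 9 + 11 − 14 = 6
  between N3 and Hub: 11 + 4 − 12 = 3
Cheapest insertion is between N3 and Hub, adding 3.
New total = 110 + 3 = 113.

Minimum extra distance: 3 m, inserting N5 between N3 and Hub.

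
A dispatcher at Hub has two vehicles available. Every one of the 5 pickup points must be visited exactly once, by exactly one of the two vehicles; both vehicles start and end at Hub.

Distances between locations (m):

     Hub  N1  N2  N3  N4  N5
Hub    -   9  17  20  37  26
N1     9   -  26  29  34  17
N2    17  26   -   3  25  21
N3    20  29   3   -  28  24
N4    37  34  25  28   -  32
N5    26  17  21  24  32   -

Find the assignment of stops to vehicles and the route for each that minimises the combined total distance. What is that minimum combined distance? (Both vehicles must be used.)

Check every non-empty split of the stops between the two vehicles; for each half take its own optimal tour:
  {N1} + {N2, N3, N4, N5}: 18 + 106 = 124
  {N2} + {N1, N3, N4, N5}: 34 + 106 = 140
  {N1, N2} + {N3, N4, N5}: 52 + 106 = 158
  {N3} + {N1, N2, N4, N5}: 40 + 100 = 140
  {N1, N3} + {N2, N4, N5}: 58 + 100 = 158
  {N2, N3} + {N1, N4, N5}: 40 + 95 = 135
  … (15 splits in total)
Best: vehicle 1 Hub → N1 → Hub = 18; vehicle 2 Hub → N2 → N3 → N4 → N5 → Hub = 106; combined 124.

Minimum combined distance: 124 m.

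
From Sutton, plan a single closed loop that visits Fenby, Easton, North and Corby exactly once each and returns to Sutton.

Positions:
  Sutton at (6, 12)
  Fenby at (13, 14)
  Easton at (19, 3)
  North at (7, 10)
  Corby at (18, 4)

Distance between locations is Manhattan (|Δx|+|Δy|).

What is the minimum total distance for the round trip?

Sutton - Fenby - Easton - North - Corby - Sutton: 9+17+19+17+20 = 82
Sutton - Fenby - Easton - Corby - North - Sutton: 9+17+2+17+3 = 48
Sutton - Fenby - North - Easton - Corby - Sutton: 9+10+19+2+20 = 60
Sutton - Fenby - North - Corby - Easton - Sutton: 9+10+17+2+22 = 60
Sutton - Fenby - Corby - Easton - North - Sutton: 9+15+2+19+3 = 48
Sutton - Fenby - Corby - North - Easton - Sutton: 9+15+17+19+22 = 82
Sutton - Easton - Fenby - North - Corby - Sutton: 22+17+10+17+20 = 86
Sutton - Easton - Fenby - Corby - North - Sutton: 22+17+15+17+3 = 74
Sutton - Easton - North - Fenby - Corby - Sutton: 22+19+10+15+20 = 86
Sutton - Easton - Corby - Fenby - North - Sutton: 22+2+15+10+3 = 52
Sutton - North - Fenby - Easton - Corby - Sutton: 3+10+17+2+20 = 52
Sutton - North - Easton - Fenby - Corby - Sutton: 3+19+17+15+20 = 74
The minimum is 48.
One optimal route: Sutton → Fenby → Easton → Corby → North → Sutton (or its reverse).

Shortest round trip = 48.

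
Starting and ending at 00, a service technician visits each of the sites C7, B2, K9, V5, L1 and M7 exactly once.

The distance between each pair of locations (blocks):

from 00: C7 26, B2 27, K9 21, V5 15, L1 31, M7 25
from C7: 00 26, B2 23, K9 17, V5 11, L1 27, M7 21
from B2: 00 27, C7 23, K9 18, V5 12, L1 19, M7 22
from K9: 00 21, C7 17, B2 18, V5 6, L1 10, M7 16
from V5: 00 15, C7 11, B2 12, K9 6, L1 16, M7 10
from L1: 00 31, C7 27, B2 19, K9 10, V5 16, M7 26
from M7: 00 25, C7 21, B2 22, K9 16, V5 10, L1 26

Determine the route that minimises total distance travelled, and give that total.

Shortest round trip = 119 blocks.

With 6 stops there are 6!/2 = 360 distinct round trips (a route and its reverse cost the same).
00→C7→B2→K9→V5→L1→M7→00: 26+23+18+6+16+26+25 = 140
00→C7→B2→K9→V5→M7→L1→00: 26+23+18+6+10+26+31 = 140
00→C7→B2→K9→L1→V5→M7→00: 26+23+18+10+16+10+25 = 128
00→C7→B2→K9→L1→M7→V5→00: 26+23+18+10+26+10+15 = 128
00→C7→B2→K9→M7→V5→L1→00: 26+23+18+16+10+16+31 = 140
00→C7→B2→K9→M7→L1→V5→00: 26+23+18+16+26+16+15 = 140
00→C7→B2→V5→K9→L1→M7→00: 26+23+12+6+10+26+25 = 128
00→C7→B2→V5→K9→M7→L1→00: 26+23+12+6+16+26+31 = 140
… (352 more)
00→C7→B2→L1→K9→V5→M7→00: 26+23+19+10+6+10+25 = 119  ← best
The minimum is 119.
One optimal route: 00 → C7 → B2 → L1 → K9 → V5 → M7 → 00 (or its reverse).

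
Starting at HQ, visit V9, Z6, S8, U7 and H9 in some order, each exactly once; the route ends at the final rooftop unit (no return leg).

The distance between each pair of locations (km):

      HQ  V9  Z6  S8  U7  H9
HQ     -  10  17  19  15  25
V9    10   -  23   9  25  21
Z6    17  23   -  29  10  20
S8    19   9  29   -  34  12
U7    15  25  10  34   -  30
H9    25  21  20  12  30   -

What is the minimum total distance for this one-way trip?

There are 5! = 120 possible orderings.
HQ → V9 → Z6 → S8 → U7 → H9: 10+23+29+34+30 = 126
HQ → V9 → Z6 → S8 → H9 → U7: 10+23+29+12+30 = 104
HQ → V9 → Z6 → U7 → S8 → H9: 10+23+10+34+12 = 89
HQ → V9 → Z6 → U7 → H9 → S8: 10+23+10+30+12 = 85
HQ → V9 → Z6 → H9 → S8 → U7: 10+23+20+12+34 = 99
HQ → V9 → Z6 → H9 → U7 → S8: 10+23+20+30+34 = 117
HQ → V9 → S8 → Z6 → U7 → H9: 10+9+29+10+30 = 88
HQ → V9 → S8 → Z6 → H9 → U7: 10+9+29+20+30 = 98
HQ → V9 → S8 → U7 → Z6 → H9: 10+9+34+10+20 = 83
HQ → V9 → S8 → U7 → H9 → Z6: 10+9+34+30+20 = 103
HQ → V9 → S8 → H9 → Z6 → U7: 10+9+12+20+10 = 61
HQ → V9 → S8 → H9 → U7 → Z6: 10+9+12+30+10 = 71
HQ → V9 → U7 → Z6 → S8 → H9: 10+25+10+29+12 = 86
HQ → V9 → U7 → Z6 → H9 → S8: 10+25+10+20+12 = 77
… (106 more)
The minimum is 61.
One shortest path: HQ → V9 → S8 → H9 → Z6 → U7.

61 km — the minimum one-way total.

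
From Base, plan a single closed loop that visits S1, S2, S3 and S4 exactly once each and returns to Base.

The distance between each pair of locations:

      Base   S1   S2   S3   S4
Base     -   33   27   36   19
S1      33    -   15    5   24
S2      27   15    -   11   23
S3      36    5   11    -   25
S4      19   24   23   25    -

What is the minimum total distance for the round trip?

With 4 stops there are 4!/2 = 12 distinct round trips (a route and its reverse cost the same).
Base-S1-S2-S3-S4-Base: 33+15+11+25+19 = 103
Base-S1-S2-S4-S3-Base: 33+15+23+25+36 = 132
Base-S1-S3-S2-S4-Base: 33+5+11+23+19 = 91
Base-S1-S3-S4-S2-Base: 33+5+25+23+27 = 113
Base-S1-S4-S2-S3-Base: 33+24+23+11+36 = 127
Base-S1-S4-S3-S2-Base: 33+24+25+11+27 = 120
Base-S2-S1-S3-S4-Base: 27+15+5+25+19 = 91
Base-S2-S1-S4-S3-Base: 27+15+24+25+36 = 127
Base-S2-S3-S1-S4-Base: 27+11+5+24+19 = 86
Base-S2-S4-S1-S3-Base: 27+23+24+5+36 = 115
Base-S3-S1-S2-S4-Base: 36+5+15+23+19 = 98
Base-S3-S2-S1-S4-Base: 36+11+15+24+19 = 105
The minimum is 86.
One optimal route: Base → S2 → S3 → S1 → S4 → Base (or its reverse).

Shortest round trip = 86.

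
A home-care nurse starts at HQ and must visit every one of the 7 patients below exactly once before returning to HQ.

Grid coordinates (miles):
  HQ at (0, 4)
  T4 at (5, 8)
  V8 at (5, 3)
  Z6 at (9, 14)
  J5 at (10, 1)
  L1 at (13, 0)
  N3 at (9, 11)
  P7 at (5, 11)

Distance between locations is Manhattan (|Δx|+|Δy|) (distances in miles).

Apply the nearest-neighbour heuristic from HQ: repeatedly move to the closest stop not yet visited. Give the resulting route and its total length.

Nearest-neighbour total = 56 miles; route HQ → V8 → T4 → P7 → N3 → Z6 → J5 → L1 → HQ.

HQ → [V8:6 / T4:9 / P7:12 / J5:13 / N3:16 / L1:17 / Z6:19] → V8 (6)
V8 → [T4:5 / J5:7 / P7:8 / L1:11 / N3:12 / Z6:15] → T4 (5)
T4 → [P7:3 / N3:7 / Z6:10 / J5:12 / L1:16] → P7 (3)
P7 → [N3:4 / Z6:7 / J5:15 / L1:19] → N3 (4)
N3 → [Z6:3 / J5:11 / L1:15] → Z6 (3)
Z6 → [J5:14 / L1:18] → J5 (14)
J5 → [L1:4] → L1 (4)
Return L1→HQ: 17.
Total = 6 + 5 + 3 + 4 + 3 + 14 + 4 + 17 = 56.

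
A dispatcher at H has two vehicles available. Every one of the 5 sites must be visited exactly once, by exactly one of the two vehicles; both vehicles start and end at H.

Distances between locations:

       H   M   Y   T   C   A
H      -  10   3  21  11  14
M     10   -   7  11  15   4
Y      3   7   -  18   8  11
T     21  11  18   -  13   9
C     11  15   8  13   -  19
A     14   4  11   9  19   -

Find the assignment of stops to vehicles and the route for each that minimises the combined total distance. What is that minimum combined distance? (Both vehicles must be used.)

Check every non-empty split of the stops between the two vehicles; for each half take its own optimal tour:
  {M} + {Y, T, C, A}: 20 + 47 = 67
  {Y} + {M, T, C, A}: 6 + 47 = 53
  {M, Y} + {T, C, A}: 20 + 47 = 67
  {T} + {M, Y, C, A}: 42 + 44 = 86
  {M, T} + {Y, C, A}: 42 + 44 = 86
  {Y, T} + {M, C, A}: 42 + 44 = 86
  … (15 splits in total)
Best: vehicle 1 H → Y → H = 6; vehicle 2 H → M → A → T → C → H = 47; combined 53.

Minimum combined distance: 53.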